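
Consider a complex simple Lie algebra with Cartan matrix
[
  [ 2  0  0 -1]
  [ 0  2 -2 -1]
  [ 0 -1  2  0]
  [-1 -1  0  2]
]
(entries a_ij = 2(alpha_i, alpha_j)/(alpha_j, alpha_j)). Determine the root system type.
B_4

The matrix has rank 4 with 2's on the diagonal. Reading the off-diagonal entries as Dynkin edges (a single edge where a_ij = a_ji = -1; a double or triple edge where a_ij * a_ji = 2 or 3), the diagram is a chain of 4 nodes with a double edge at one end; the terminal node there is the unique short simple root (B_4). One simple-root ordering that puts it in standard form is (alpha_1, alpha_4, alpha_2, alpha_3). So the algebra is type B_4, i.e. so(9).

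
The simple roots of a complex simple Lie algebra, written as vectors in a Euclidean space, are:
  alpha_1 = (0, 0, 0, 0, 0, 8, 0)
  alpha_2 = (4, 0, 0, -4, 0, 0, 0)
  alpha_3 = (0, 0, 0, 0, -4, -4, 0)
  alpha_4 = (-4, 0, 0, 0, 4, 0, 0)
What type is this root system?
C4

Compute the Cartan integers a_ij = 2(alpha_i, alpha_j)/(alpha_j, alpha_j); the resulting 4x4 Cartan matrix is
[[2, 0, -2, 0], [0, 2, 0, -1], [-1, 0, 2, -1], [0, -1, -1, 2]].
The roots have two lengths (squared-length ratio 2:1); the short ones are alpha_{2,3,4}. The associated Dynkin diagram is a chain of 4 nodes with a double edge at one end; the terminal node there is the unique long simple root (C_4), so the type is C_4 (the algebra sp(8)).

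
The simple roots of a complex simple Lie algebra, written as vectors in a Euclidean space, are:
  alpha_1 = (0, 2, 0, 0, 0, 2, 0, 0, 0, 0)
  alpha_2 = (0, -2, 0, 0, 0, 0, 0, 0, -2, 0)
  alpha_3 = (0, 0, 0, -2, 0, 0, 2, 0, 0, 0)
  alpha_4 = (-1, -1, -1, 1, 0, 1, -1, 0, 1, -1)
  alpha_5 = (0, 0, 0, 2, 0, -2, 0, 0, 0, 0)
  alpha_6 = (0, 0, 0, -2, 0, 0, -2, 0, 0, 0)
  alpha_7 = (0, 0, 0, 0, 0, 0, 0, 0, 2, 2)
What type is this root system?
E_7

Compute the Cartan integers a_ij = 2(alpha_i, alpha_j)/(alpha_j, alpha_j); the resulting 7x7 Cartan matrix is
[[2, -1, 0, 0, -1, 0, 0], [-1, 2, 0, 0, 0, 0, -1], [0, 0, 2, -1, -1, 0, 0], [0, 0, -1, 2, 0, 0, 0], [-1, 0, -1, 0, 2, -1, 0], [0, 0, 0, 0, -1, 2, 0], [0, -1, 0, 0, 0, 0, 2]].
All simple roots have the same length, so the diagram is simply laced. The associated Dynkin diagram is a chain of 6 nodes with one extra node attached to the third node from one end (E_7), so the type is E_7.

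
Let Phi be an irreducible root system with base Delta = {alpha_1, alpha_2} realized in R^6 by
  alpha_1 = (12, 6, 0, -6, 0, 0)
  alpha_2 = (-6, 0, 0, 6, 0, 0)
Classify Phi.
Compute the Cartan integers a_ij = 2(alpha_i, alpha_j)/(alpha_j, alpha_j); the resulting 2x2 Cartan matrix is
[[2, -3], [-1, 2]].
The roots have two lengths (squared-length ratio 3:1); the short ones are alpha_{2}. The associated Dynkin diagram is two nodes joined by a triple edge (G_2), so the type is G_2.

G2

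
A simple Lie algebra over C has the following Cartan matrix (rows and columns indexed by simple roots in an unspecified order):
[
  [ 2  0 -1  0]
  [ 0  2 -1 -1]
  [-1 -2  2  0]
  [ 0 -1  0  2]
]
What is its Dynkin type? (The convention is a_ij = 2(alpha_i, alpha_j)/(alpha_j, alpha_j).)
F_4

The matrix has rank 4 with 2's on the diagonal. Reading the off-diagonal entries as Dynkin edges (a single edge where a_ij = a_ji = -1; a double or triple edge where a_ij * a_ji = 2 or 3), the diagram is a chain of 4 nodes with a double edge between the middle two (F_4). One simple-root ordering that puts it in standard form is (alpha_1, alpha_3, alpha_2, alpha_4). So the algebra is type F_4.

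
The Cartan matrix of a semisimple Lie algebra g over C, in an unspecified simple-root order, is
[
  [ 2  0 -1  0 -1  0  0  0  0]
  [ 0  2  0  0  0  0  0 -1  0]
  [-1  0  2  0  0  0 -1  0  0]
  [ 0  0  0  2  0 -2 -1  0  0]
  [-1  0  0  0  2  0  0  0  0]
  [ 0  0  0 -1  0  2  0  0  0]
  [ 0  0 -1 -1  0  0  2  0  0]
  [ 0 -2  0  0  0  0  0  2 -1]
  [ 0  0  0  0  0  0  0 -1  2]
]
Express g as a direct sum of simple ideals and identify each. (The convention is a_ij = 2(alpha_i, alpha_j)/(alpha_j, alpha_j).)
B3 ⊕ B6

The diagram associated to this matrix has two connected components: the simple roots {alpha_2, alpha_8, alpha_9} form a chain of 3 nodes with a double edge at one end; the terminal node there is the unique short simple root (B_3), and {alpha_1, alpha_3, alpha_4, alpha_5, alpha_6, alpha_7} form a chain of 6 nodes with a double edge at one end; the terminal node there is the unique short simple root (B_6). A semisimple Lie algebra decomposes uniquely as the direct sum of simple ideals, one per connected component of its Dynkin diagram, so g ≅ B_3 ⊕ B_6 (dimension 21 + 78 = 99).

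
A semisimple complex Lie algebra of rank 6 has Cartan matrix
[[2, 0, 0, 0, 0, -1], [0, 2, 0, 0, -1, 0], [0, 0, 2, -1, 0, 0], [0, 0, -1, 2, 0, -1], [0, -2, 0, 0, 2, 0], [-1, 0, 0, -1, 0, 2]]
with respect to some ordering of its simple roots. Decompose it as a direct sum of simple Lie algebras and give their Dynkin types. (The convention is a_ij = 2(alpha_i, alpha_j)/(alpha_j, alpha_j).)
type A_4 ⊕ type B_2

The diagram associated to this matrix has two connected components: the simple roots {alpha_1, alpha_3, alpha_4, alpha_6} form a chain of 4 nodes with single edges (A_4), and {alpha_2, alpha_5} form a chain of 2 nodes with a double edge at one end; the terminal node there is the unique short simple root (B_2). A semisimple Lie algebra decomposes uniquely as the direct sum of simple ideals, one per connected component of its Dynkin diagram, so g ≅ A_4 ⊕ B_2 (dimension 24 + 10 = 34).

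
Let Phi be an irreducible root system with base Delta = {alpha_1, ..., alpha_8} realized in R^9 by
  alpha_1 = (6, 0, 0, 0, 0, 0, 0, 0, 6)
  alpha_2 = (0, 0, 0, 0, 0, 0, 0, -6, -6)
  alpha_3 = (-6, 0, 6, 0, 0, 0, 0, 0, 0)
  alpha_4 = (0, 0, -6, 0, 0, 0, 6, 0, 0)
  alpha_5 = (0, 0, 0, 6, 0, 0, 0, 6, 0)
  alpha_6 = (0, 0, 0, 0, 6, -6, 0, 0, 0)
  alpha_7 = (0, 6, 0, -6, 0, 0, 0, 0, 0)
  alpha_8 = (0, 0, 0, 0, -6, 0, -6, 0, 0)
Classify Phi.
A8

Compute the Cartan integers a_ij = 2(alpha_i, alpha_j)/(alpha_j, alpha_j); the resulting 8x8 Cartan matrix is
[[2, -1, -1, 0, 0, 0, 0, 0], [-1, 2, 0, 0, -1, 0, 0, 0], [-1, 0, 2, -1, 0, 0, 0, 0], [0, 0, -1, 2, 0, 0, 0, -1], [0, -1, 0, 0, 2, 0, -1, 0], [0, 0, 0, 0, 0, 2, 0, -1], [0, 0, 0, 0, -1, 0, 2, 0], [0, 0, 0, -1, 0, -1, 0, 2]].
All simple roots have the same length, so the diagram is simply laced. The associated Dynkin diagram is a chain of 8 nodes with single edges (A_8), so the type is A_8 (the algebra sl(9)).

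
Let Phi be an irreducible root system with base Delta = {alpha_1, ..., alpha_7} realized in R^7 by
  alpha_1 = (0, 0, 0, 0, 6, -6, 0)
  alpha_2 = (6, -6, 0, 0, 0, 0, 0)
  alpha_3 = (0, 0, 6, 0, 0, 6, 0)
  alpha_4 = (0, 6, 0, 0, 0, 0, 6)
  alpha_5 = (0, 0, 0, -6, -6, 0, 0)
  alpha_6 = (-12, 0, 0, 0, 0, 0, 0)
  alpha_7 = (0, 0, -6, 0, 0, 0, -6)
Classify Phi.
C_7

Compute the Cartan integers a_ij = 2(alpha_i, alpha_j)/(alpha_j, alpha_j); the resulting 7x7 Cartan matrix is
[[2, 0, -1, 0, -1, 0, 0], [0, 2, 0, -1, 0, -1, 0], [-1, 0, 2, 0, 0, 0, -1], [0, -1, 0, 2, 0, 0, -1], [-1, 0, 0, 0, 2, 0, 0], [0, -2, 0, 0, 0, 2, 0], [0, 0, -1, -1, 0, 0, 2]].
The roots have two lengths (squared-length ratio 2:1); the short ones are alpha_{1,2,3,4,5,7}. The associated Dynkin diagram is a chain of 7 nodes with a double edge at one end; the terminal node there is the unique long simple root (C_7), so the type is C_7 (the algebra sp(14)).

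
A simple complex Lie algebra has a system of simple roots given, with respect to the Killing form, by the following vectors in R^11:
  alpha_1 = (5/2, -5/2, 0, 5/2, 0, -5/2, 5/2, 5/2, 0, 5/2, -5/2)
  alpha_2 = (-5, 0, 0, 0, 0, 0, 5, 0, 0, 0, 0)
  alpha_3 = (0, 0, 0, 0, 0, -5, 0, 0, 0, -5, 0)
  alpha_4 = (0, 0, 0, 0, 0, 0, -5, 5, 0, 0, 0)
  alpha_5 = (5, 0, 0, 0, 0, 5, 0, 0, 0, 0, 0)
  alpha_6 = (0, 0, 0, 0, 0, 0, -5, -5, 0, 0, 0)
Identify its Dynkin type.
Compute the Cartan integers a_ij = 2(alpha_i, alpha_j)/(alpha_j, alpha_j); the resulting 6x6 Cartan matrix is
[[2, 0, 0, 0, 0, -1], [0, 2, 0, -1, -1, -1], [0, 0, 2, 0, -1, 0], [0, -1, 0, 2, 0, 0], [0, -1, -1, 0, 2, 0], [-1, -1, 0, 0, 0, 2]].
All simple roots have the same length, so the diagram is simply laced. The associated Dynkin diagram is a chain of 5 nodes with one extra node attached to the third node from one end (E_6), so the type is E_6.

E_6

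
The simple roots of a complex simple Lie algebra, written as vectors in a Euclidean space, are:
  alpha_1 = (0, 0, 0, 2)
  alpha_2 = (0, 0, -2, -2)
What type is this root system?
B_2

Compute the Cartan integers a_ij = 2(alpha_i, alpha_j)/(alpha_j, alpha_j); the resulting 2x2 Cartan matrix is
[[2, -1], [-2, 2]].
The roots have two lengths (squared-length ratio 2:1); the short ones are alpha_{1}. The associated Dynkin diagram is a chain of 2 nodes with a double edge at one end; the terminal node there is the unique short simple root (B_2), so the type is B_2 (the algebra so(5)).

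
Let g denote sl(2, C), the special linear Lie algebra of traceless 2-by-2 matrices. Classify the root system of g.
This is sl(2), which has dimension 2^2 - 1 = 3 and rank 2 - 1 = 1 (a Cartan subalgebra is the diagonal traceless matrices). In the classification of classical Lie algebras, the special linear algebra sl(n+1) has type A_n; here n = 1, so the Dynkin diagram is a chain of 1 nodes with single edges (A_1). Hence the type is A_1.

A_1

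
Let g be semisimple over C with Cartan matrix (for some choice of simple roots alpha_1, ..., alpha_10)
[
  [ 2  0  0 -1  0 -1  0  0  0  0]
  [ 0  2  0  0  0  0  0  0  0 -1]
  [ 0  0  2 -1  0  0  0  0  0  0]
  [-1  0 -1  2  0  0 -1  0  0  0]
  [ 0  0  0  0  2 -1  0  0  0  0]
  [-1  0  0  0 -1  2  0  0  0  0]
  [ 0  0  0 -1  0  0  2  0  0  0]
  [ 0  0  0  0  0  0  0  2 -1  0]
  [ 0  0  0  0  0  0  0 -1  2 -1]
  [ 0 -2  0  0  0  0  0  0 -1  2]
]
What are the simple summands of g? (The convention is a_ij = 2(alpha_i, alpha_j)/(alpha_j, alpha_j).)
The diagram associated to this matrix has two connected components: the simple roots {alpha_2, alpha_8, alpha_9, alpha_10} form a chain of 4 nodes with a double edge at one end; the terminal node there is the unique short simple root (B_4), and {alpha_1, alpha_3, alpha_4, alpha_5, alpha_6, alpha_7} form a chain of 4 nodes with a fork of two nodes at one end (D_6). A semisimple Lie algebra decomposes uniquely as the direct sum of simple ideals, one per connected component of its Dynkin diagram, so g ≅ B_4 ⊕ D_6 (dimension 36 + 66 = 102).

B4 + D6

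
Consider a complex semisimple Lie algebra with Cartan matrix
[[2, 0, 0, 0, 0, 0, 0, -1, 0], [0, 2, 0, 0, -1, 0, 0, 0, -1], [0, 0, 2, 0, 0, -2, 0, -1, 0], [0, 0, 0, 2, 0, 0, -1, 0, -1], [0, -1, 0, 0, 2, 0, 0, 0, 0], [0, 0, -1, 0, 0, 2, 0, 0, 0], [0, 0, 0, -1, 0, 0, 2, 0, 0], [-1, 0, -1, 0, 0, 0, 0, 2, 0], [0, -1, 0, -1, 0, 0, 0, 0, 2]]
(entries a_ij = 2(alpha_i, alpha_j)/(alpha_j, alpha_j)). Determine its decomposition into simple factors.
A_5 ⊕ B_4

The diagram associated to this matrix has two connected components: the simple roots {alpha_2, alpha_4, alpha_5, alpha_7, alpha_9} form a chain of 5 nodes with single edges (A_5), and {alpha_1, alpha_3, alpha_6, alpha_8} form a chain of 4 nodes with a double edge at one end; the terminal node there is the unique short simple root (B_4). A semisimple Lie algebra decomposes uniquely as the direct sum of simple ideals, one per connected component of its Dynkin diagram, so g ≅ A_5 ⊕ B_4 (dimension 35 + 36 = 71).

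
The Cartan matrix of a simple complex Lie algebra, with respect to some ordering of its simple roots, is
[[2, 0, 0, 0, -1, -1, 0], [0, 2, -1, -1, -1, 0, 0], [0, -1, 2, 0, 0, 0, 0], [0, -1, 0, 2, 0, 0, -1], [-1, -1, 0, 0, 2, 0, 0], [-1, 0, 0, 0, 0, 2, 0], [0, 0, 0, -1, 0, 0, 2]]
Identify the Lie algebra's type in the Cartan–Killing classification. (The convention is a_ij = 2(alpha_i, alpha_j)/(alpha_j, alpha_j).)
The matrix has rank 7 with 2's on the diagonal. Reading the off-diagonal entries as Dynkin edges (a single edge where a_ij = a_ji = -1; a double or triple edge where a_ij * a_ji = 2 or 3), the diagram is a chain of 6 nodes with one extra node attached to the third node from one end (E_7). One simple-root ordering that puts it in standard form is (alpha_7, alpha_3, alpha_4, alpha_2, alpha_5, alpha_1, alpha_6). So the algebra is type E_7.

E_7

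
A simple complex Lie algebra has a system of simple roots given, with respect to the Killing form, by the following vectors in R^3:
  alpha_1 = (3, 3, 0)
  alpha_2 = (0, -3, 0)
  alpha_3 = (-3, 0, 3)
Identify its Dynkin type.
Compute the Cartan integers a_ij = 2(alpha_i, alpha_j)/(alpha_j, alpha_j); the resulting 3x3 Cartan matrix is
[[2, -2, -1], [-1, 2, 0], [-1, 0, 2]].
The roots have two lengths (squared-length ratio 2:1); the short ones are alpha_{2}. The associated Dynkin diagram is a chain of 3 nodes with a double edge at one end; the terminal node there is the unique short simple root (B_3), so the type is B_3 (the algebra so(7)).

type B_3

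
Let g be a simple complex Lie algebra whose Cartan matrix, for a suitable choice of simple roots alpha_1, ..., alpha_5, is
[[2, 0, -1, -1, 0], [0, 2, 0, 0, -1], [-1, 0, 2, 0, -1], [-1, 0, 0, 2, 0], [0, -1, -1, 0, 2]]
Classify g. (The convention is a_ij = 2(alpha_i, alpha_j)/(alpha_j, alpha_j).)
The matrix has rank 5 with 2's on the diagonal. Reading the off-diagonal entries as Dynkin edges (a single edge where a_ij = a_ji = -1; a double or triple edge where a_ij * a_ji = 2 or 3), the diagram is a chain of 5 nodes with single edges (A_5). One simple-root ordering that puts it in standard form is (alpha_2, alpha_5, alpha_3, alpha_1, alpha_4). So the algebra is type A_5, i.e. sl(6).

A_5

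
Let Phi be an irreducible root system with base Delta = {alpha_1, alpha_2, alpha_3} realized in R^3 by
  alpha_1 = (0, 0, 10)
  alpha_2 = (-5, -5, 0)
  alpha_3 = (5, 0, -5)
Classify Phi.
Compute the Cartan integers a_ij = 2(alpha_i, alpha_j)/(alpha_j, alpha_j); the resulting 3x3 Cartan matrix is
[[2, 0, -2], [0, 2, -1], [-1, -1, 2]].
The roots have two lengths (squared-length ratio 2:1); the short ones are alpha_{2,3}. The associated Dynkin diagram is a chain of 3 nodes with a double edge at one end; the terminal node there is the unique long simple root (C_3), so the type is C_3 (the algebra sp(6)).

C_3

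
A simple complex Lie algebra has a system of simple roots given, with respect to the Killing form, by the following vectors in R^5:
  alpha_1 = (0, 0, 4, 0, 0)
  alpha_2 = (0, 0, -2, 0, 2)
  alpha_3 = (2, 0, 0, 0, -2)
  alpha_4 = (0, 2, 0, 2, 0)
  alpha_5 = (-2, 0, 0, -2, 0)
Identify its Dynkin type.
C_5 (sp(10))

Compute the Cartan integers a_ij = 2(alpha_i, alpha_j)/(alpha_j, alpha_j); the resulting 5x5 Cartan matrix is
[[2, -2, 0, 0, 0], [-1, 2, -1, 0, 0], [0, -1, 2, 0, -1], [0, 0, 0, 2, -1], [0, 0, -1, -1, 2]].
The roots have two lengths (squared-length ratio 2:1); the short ones are alpha_{2,3,4,5}. The associated Dynkin diagram is a chain of 5 nodes with a double edge at one end; the terminal node there is the unique long simple root (C_5), so the type is C_5 (the algebra sp(10)).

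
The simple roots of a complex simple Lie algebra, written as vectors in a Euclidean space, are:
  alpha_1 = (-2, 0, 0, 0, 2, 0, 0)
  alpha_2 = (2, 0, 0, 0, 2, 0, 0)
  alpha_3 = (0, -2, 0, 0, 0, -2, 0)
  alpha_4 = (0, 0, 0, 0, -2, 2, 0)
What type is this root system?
Compute the Cartan integers a_ij = 2(alpha_i, alpha_j)/(alpha_j, alpha_j); the resulting 4x4 Cartan matrix is
[[2, 0, 0, -1], [0, 2, 0, -1], [0, 0, 2, -1], [-1, -1, -1, 2]].
All simple roots have the same length, so the diagram is simply laced. The associated Dynkin diagram is a chain of 2 nodes with a fork of two nodes at one end (D_4), so the type is D_4 (the algebra so(8)).

type D_4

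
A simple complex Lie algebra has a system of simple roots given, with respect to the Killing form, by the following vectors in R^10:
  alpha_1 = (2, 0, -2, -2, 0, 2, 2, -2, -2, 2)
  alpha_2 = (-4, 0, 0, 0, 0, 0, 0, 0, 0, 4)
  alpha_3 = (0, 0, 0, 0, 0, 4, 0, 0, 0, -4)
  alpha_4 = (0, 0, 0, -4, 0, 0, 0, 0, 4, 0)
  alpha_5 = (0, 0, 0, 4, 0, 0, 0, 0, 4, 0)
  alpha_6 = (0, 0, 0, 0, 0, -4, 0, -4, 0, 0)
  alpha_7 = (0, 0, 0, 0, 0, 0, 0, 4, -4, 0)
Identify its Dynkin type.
type E_7

Compute the Cartan integers a_ij = 2(alpha_i, alpha_j)/(alpha_j, alpha_j); the resulting 7x7 Cartan matrix is
[[2, 0, 0, 0, -1, 0, 0], [0, 2, -1, 0, 0, 0, 0], [0, -1, 2, 0, 0, -1, 0], [0, 0, 0, 2, 0, 0, -1], [-1, 0, 0, 0, 2, 0, -1], [0, 0, -1, 0, 0, 2, -1], [0, 0, 0, -1, -1, -1, 2]].
All simple roots have the same length, so the diagram is simply laced. The associated Dynkin diagram is a chain of 6 nodes with one extra node attached to the third node from one end (E_7), so the type is E_7.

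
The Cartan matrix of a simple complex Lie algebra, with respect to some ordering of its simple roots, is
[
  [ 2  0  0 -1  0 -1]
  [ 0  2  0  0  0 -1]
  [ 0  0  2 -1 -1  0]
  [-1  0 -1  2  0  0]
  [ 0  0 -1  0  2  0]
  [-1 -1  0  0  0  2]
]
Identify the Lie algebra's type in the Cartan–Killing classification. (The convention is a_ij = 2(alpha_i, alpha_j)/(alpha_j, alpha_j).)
A6

The matrix has rank 6 with 2's on the diagonal. Reading the off-diagonal entries as Dynkin edges (a single edge where a_ij = a_ji = -1; a double or triple edge where a_ij * a_ji = 2 or 3), the diagram is a chain of 6 nodes with single edges (A_6). One simple-root ordering that puts it in standard form is (alpha_2, alpha_6, alpha_1, alpha_4, alpha_3, alpha_5). So the algebra is type A_6, i.e. sl(7).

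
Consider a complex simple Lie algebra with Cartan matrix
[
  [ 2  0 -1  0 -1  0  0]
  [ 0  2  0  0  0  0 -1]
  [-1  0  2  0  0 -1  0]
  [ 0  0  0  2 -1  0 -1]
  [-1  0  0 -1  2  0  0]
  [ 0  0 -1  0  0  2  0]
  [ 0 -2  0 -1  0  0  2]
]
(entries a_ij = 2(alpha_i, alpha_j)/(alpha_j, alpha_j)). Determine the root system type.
The matrix has rank 7 with 2's on the diagonal. Reading the off-diagonal entries as Dynkin edges (a single edge where a_ij = a_ji = -1; a double or triple edge where a_ij * a_ji = 2 or 3), the diagram is a chain of 7 nodes with a double edge at one end; the terminal node there is the unique short simple root (B_7). One simple-root ordering that puts it in standard form is (alpha_6, alpha_3, alpha_1, alpha_5, alpha_4, alpha_7, alpha_2). So the algebra is type B_7, i.e. so(15).

B_7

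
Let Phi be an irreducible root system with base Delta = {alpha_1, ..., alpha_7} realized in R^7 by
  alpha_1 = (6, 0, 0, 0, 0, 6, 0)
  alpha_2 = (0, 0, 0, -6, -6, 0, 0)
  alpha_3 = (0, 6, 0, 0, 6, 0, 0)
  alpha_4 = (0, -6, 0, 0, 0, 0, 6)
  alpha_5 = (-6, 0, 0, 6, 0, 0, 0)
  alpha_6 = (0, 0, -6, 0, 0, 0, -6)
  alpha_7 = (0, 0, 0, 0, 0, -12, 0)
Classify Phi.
C7

Compute the Cartan integers a_ij = 2(alpha_i, alpha_j)/(alpha_j, alpha_j); the resulting 7x7 Cartan matrix is
[[2, 0, 0, 0, -1, 0, -1], [0, 2, -1, 0, -1, 0, 0], [0, -1, 2, -1, 0, 0, 0], [0, 0, -1, 2, 0, -1, 0], [-1, -1, 0, 0, 2, 0, 0], [0, 0, 0, -1, 0, 2, 0], [-2, 0, 0, 0, 0, 0, 2]].
The roots have two lengths (squared-length ratio 2:1); the short ones are alpha_{1,2,3,4,5,6}. The associated Dynkin diagram is a chain of 7 nodes with a double edge at one end; the terminal node there is the unique long simple root (C_7), so the type is C_7 (the algebra sp(14)).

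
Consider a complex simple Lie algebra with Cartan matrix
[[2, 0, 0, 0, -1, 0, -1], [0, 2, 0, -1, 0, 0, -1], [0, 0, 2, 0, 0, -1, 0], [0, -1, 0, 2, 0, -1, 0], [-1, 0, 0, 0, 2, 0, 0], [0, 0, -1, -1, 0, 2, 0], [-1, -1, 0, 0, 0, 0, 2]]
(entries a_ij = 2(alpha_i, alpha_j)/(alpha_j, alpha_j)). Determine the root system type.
The matrix has rank 7 with 2's on the diagonal. Reading the off-diagonal entries as Dynkin edges (a single edge where a_ij = a_ji = -1; a double or triple edge where a_ij * a_ji = 2 or 3), the diagram is a chain of 7 nodes with single edges (A_7). One simple-root ordering that puts it in standard form is (alpha_3, alpha_6, alpha_4, alpha_2, alpha_7, alpha_1, alpha_5). So the algebra is type A_7, i.e. sl(8).

A_7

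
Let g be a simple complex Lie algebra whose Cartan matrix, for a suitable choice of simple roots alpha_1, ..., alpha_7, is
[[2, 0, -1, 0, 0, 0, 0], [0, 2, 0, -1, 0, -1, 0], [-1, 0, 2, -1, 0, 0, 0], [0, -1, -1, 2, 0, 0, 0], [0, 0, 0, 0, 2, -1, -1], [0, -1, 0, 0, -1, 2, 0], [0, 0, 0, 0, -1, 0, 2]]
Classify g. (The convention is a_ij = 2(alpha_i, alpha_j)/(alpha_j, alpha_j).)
The matrix has rank 7 with 2's on the diagonal. Reading the off-diagonal entries as Dynkin edges (a single edge where a_ij = a_ji = -1; a double or triple edge where a_ij * a_ji = 2 or 3), the diagram is a chain of 7 nodes with single edges (A_7). One simple-root ordering that puts it in standard form is (alpha_1, alpha_3, alpha_4, alpha_2, alpha_6, alpha_5, alpha_7). So the algebra is type A_7, i.e. sl(8).

A_7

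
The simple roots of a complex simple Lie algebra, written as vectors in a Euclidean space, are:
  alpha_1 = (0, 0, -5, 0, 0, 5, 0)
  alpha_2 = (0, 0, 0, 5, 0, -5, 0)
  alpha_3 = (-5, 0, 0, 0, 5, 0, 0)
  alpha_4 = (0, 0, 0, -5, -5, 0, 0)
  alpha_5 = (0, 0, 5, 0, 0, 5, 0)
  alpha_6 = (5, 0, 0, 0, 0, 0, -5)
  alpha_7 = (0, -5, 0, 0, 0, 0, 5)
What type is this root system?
Compute the Cartan integers a_ij = 2(alpha_i, alpha_j)/(alpha_j, alpha_j); the resulting 7x7 Cartan matrix is
[[2, -1, 0, 0, 0, 0, 0], [-1, 2, 0, -1, -1, 0, 0], [0, 0, 2, -1, 0, -1, 0], [0, -1, -1, 2, 0, 0, 0], [0, -1, 0, 0, 2, 0, 0], [0, 0, -1, 0, 0, 2, -1], [0, 0, 0, 0, 0, -1, 2]].
All simple roots have the same length, so the diagram is simply laced. The associated Dynkin diagram is a chain of 5 nodes with a fork of two nodes at one end (D_7), so the type is D_7 (the algebra so(14)).

D7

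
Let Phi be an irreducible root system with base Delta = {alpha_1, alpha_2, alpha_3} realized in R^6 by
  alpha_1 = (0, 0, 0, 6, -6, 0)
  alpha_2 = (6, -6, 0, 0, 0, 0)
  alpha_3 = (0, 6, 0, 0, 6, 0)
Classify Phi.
Compute the Cartan integers a_ij = 2(alpha_i, alpha_j)/(alpha_j, alpha_j); the resulting 3x3 Cartan matrix is
[[2, 0, -1], [0, 2, -1], [-1, -1, 2]].
All simple roots have the same length, so the diagram is simply laced. The associated Dynkin diagram is a chain of 3 nodes with single edges (A_3), so the type is A_3 (the algebra sl(4)).

A_3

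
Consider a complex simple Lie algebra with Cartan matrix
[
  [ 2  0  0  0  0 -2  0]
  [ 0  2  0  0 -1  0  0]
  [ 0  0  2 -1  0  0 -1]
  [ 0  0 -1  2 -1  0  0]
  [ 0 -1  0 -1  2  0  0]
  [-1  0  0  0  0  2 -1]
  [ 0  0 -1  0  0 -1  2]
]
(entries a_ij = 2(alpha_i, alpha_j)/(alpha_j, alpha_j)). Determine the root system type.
C_7

The matrix has rank 7 with 2's on the diagonal. Reading the off-diagonal entries as Dynkin edges (a single edge where a_ij = a_ji = -1; a double or triple edge where a_ij * a_ji = 2 or 3), the diagram is a chain of 7 nodes with a double edge at one end; the terminal node there is the unique long simple root (C_7). One simple-root ordering that puts it in standard form is (alpha_2, alpha_5, alpha_4, alpha_3, alpha_7, alpha_6, alpha_1). So the algebra is type C_7, i.e. sp(14).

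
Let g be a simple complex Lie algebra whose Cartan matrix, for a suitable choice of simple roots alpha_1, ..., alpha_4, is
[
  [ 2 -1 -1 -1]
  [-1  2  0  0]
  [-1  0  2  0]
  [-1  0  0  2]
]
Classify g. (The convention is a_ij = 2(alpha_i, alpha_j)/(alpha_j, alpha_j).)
The matrix has rank 4 with 2's on the diagonal. Reading the off-diagonal entries as Dynkin edges (a single edge where a_ij = a_ji = -1; a double or triple edge where a_ij * a_ji = 2 or 3), the diagram is a chain of 2 nodes with a fork of two nodes at one end (D_4). One simple-root ordering that puts it in standard form is (alpha_3, alpha_1, alpha_2, alpha_4). So the algebra is type D_4, i.e. so(8).

D_4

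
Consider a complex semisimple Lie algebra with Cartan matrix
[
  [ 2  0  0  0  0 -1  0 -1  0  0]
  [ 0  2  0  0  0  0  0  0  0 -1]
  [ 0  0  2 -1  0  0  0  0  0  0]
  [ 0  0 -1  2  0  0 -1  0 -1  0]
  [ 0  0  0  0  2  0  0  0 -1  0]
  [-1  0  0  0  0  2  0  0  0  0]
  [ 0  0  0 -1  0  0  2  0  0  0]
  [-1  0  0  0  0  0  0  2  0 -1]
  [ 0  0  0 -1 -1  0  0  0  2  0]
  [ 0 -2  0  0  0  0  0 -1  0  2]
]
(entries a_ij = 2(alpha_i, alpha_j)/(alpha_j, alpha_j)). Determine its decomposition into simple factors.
The diagram associated to this matrix has two connected components: the simple roots {alpha_1, alpha_2, alpha_6, alpha_8, alpha_10} form a chain of 5 nodes with a double edge at one end; the terminal node there is the unique short simple root (B_5), and {alpha_3, alpha_4, alpha_5, alpha_7, alpha_9} form a chain of 3 nodes with a fork of two nodes at one end (D_5). A semisimple Lie algebra decomposes uniquely as the direct sum of simple ideals, one per connected component of its Dynkin diagram, so g ≅ B_5 ⊕ D_5 (dimension 55 + 45 = 100).

B_5 + D_5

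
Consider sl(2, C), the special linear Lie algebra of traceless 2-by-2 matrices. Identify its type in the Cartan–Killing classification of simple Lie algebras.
type A_1

This is sl(2), which has dimension 2^2 - 1 = 3 and rank 2 - 1 = 1 (a Cartan subalgebra is the diagonal traceless matrices). In the classification of classical Lie algebras, the special linear algebra sl(n+1) has type A_n; here n = 1, so the Dynkin diagram is a chain of 1 nodes with single edges (A_1). Hence the type is A_1.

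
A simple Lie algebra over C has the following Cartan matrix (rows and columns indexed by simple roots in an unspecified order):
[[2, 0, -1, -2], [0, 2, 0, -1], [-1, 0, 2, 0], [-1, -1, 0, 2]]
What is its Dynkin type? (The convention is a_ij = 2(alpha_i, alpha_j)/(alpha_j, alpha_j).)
F4

The matrix has rank 4 with 2's on the diagonal. Reading the off-diagonal entries as Dynkin edges (a single edge where a_ij = a_ji = -1; a double or triple edge where a_ij * a_ji = 2 or 3), the diagram is a chain of 4 nodes with a double edge between the middle two (F_4). One simple-root ordering that puts it in standard form is (alpha_3, alpha_1, alpha_4, alpha_2). So the algebra is type F_4.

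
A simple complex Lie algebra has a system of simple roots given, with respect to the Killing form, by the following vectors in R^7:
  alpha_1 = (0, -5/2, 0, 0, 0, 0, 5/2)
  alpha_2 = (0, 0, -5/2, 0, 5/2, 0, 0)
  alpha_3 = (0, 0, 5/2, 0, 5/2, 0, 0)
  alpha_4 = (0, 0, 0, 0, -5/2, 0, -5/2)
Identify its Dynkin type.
Compute the Cartan integers a_ij = 2(alpha_i, alpha_j)/(alpha_j, alpha_j); the resulting 4x4 Cartan matrix is
[[2, 0, 0, -1], [0, 2, 0, -1], [0, 0, 2, -1], [-1, -1, -1, 2]].
All simple roots have the same length, so the diagram is simply laced. The associated Dynkin diagram is a chain of 2 nodes with a fork of two nodes at one end (D_4), so the type is D_4 (the algebra so(8)).

D_4 (so(8))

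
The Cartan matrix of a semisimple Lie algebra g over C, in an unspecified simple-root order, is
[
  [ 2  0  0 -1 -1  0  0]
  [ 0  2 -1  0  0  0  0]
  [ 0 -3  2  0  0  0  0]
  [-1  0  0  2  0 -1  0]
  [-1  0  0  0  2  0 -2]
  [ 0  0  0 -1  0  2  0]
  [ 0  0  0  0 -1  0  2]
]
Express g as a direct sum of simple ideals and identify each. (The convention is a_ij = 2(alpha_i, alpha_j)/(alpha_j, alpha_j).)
B5 ⊕ G2

The diagram associated to this matrix has two connected components: the simple roots {alpha_1, alpha_4, alpha_5, alpha_6, alpha_7} form a chain of 5 nodes with a double edge at one end; the terminal node there is the unique short simple root (B_5), and {alpha_2, alpha_3} form two nodes joined by a triple edge (G_2). A semisimple Lie algebra decomposes uniquely as the direct sum of simple ideals, one per connected component of its Dynkin diagram, so g ≅ B_5 ⊕ G_2 (dimension 55 + 14 = 69).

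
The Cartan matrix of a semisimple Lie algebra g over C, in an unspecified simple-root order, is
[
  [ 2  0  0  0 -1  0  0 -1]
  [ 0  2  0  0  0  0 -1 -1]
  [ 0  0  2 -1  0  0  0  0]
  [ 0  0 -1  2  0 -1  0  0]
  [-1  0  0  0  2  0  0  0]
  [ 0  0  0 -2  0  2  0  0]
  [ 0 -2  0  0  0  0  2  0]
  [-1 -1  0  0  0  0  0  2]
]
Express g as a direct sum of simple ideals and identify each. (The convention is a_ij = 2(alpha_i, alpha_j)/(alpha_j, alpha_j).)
C_3 (sp(6)) ⊕ C_5 (sp(10))

The diagram associated to this matrix has two connected components: the simple roots {alpha_3, alpha_4, alpha_6} form a chain of 3 nodes with a double edge at one end; the terminal node there is the unique long simple root (C_3), and {alpha_1, alpha_2, alpha_5, alpha_7, alpha_8} form a chain of 5 nodes with a double edge at one end; the terminal node there is the unique long simple root (C_5). A semisimple Lie algebra decomposes uniquely as the direct sum of simple ideals, one per connected component of its Dynkin diagram, so g ≅ C_3 ⊕ C_5 (dimension 21 + 55 = 76).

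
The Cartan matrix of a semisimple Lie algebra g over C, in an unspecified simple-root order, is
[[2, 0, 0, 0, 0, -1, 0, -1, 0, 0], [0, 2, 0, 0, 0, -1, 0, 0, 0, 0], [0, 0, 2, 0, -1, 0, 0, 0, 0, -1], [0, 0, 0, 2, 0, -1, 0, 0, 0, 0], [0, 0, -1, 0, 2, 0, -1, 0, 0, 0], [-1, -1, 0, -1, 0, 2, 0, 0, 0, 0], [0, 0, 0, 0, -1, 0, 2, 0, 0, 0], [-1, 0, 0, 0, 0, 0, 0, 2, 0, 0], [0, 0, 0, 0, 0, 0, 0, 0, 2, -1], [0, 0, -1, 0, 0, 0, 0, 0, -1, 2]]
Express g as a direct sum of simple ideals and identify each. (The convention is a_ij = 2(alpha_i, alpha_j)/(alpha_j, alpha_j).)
type A_5 ⊕ type D_5

The diagram associated to this matrix has two connected components: the simple roots {alpha_3, alpha_5, alpha_7, alpha_9, alpha_10} form a chain of 5 nodes with single edges (A_5), and {alpha_1, alpha_2, alpha_4, alpha_6, alpha_8} form a chain of 3 nodes with a fork of two nodes at one end (D_5). A semisimple Lie algebra decomposes uniquely as the direct sum of simple ideals, one per connected component of its Dynkin diagram, so g ≅ A_5 ⊕ D_5 (dimension 35 + 45 = 80).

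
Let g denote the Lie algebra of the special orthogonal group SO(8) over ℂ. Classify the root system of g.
D_4

This is so(8) with 8 even, which has dimension 8(8-1)/2 = 28 and rank 8/2 = 4. In the classification of classical Lie algebras, the orthogonal algebra so(2n) in an even number of variables has type D_n; here n = 4, so the Dynkin diagram is a chain of 2 nodes with a fork of two nodes at one end (D_4). Hence the type is D_4.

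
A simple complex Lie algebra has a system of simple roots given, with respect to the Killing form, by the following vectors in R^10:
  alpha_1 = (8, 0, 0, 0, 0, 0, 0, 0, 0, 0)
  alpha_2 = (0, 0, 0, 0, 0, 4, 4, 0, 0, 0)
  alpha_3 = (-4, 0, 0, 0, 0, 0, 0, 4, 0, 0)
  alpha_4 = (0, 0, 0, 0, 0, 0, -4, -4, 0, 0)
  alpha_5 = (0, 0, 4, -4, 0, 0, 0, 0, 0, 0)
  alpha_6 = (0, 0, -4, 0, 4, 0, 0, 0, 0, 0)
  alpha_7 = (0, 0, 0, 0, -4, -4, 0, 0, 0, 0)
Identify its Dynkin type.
C7

Compute the Cartan integers a_ij = 2(alpha_i, alpha_j)/(alpha_j, alpha_j); the resulting 7x7 Cartan matrix is
[[2, 0, -2, 0, 0, 0, 0], [0, 2, 0, -1, 0, 0, -1], [-1, 0, 2, -1, 0, 0, 0], [0, -1, -1, 2, 0, 0, 0], [0, 0, 0, 0, 2, -1, 0], [0, 0, 0, 0, -1, 2, -1], [0, -1, 0, 0, 0, -1, 2]].
The roots have two lengths (squared-length ratio 2:1); the short ones are alpha_{2,3,4,5,6,7}. The associated Dynkin diagram is a chain of 7 nodes with a double edge at one end; the terminal node there is the unique long simple root (C_7), so the type is C_7 (the algebra sp(14)).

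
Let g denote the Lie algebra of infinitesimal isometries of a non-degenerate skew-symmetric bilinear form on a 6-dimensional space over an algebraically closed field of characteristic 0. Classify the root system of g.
C_3

This is sp(6), which has dimension 6(6+1)/2 = 21 and rank 6/2 = 3. In the classification of classical Lie algebras, the symplectic algebra sp(2n) has type C_n; here n = 3, so the Dynkin diagram is a chain of 3 nodes with a double edge at one end; the terminal node there is the unique long simple root (C_3). Hence the type is C_3.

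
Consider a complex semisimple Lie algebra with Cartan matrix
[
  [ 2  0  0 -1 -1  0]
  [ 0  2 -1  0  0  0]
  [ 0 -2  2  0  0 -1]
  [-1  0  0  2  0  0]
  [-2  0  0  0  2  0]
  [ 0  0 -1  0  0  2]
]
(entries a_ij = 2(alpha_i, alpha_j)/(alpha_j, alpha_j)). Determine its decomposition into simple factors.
B_3 (so(7)) + C_3 (sp(6))

The diagram associated to this matrix has two connected components: the simple roots {alpha_2, alpha_3, alpha_6} form a chain of 3 nodes with a double edge at one end; the terminal node there is the unique short simple root (B_3), and {alpha_1, alpha_4, alpha_5} form a chain of 3 nodes with a double edge at one end; the terminal node there is the unique long simple root (C_3). A semisimple Lie algebra decomposes uniquely as the direct sum of simple ideals, one per connected component of its Dynkin diagram, so g ≅ B_3 ⊕ C_3 (dimension 21 + 21 = 42).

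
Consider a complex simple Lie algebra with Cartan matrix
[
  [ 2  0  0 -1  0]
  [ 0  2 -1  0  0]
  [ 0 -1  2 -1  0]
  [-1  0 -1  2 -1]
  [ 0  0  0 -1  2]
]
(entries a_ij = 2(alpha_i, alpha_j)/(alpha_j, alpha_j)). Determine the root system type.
The matrix has rank 5 with 2's on the diagonal. Reading the off-diagonal entries as Dynkin edges (a single edge where a_ij = a_ji = -1; a double or triple edge where a_ij * a_ji = 2 or 3), the diagram is a chain of 3 nodes with a fork of two nodes at one end (D_5). One simple-root ordering that puts it in standard form is (alpha_2, alpha_3, alpha_4, alpha_5, alpha_1). So the algebra is type D_5, i.e. so(10).

D5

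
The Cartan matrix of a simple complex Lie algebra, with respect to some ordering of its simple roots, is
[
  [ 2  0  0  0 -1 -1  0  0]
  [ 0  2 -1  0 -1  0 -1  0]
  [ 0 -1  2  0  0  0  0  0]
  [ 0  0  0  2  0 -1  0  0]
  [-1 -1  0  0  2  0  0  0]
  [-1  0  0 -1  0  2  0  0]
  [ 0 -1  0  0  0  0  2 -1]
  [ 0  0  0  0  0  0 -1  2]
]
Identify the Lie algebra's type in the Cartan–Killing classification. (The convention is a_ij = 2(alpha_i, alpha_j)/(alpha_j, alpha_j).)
type E_8

The matrix has rank 8 with 2's on the diagonal. Reading the off-diagonal entries as Dynkin edges (a single edge where a_ij = a_ji = -1; a double or triple edge where a_ij * a_ji = 2 or 3), the diagram is a chain of 7 nodes with one extra node attached to the third node from one end (E_8). One simple-root ordering that puts it in standard form is (alpha_8, alpha_3, alpha_7, alpha_2, alpha_5, alpha_1, alpha_6, alpha_4). So the algebra is type E_8.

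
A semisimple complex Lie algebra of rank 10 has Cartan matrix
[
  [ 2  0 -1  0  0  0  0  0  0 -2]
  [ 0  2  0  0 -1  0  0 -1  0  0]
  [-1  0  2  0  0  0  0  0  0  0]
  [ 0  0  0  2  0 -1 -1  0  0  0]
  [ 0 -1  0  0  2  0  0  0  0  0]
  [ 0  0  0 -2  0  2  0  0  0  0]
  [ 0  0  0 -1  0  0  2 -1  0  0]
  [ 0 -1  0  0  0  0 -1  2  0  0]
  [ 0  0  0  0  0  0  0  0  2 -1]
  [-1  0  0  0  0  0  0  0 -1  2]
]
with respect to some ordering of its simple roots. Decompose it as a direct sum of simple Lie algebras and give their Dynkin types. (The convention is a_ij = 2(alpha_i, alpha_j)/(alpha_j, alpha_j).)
type C_6 + type F_4

The diagram associated to this matrix has two connected components: the simple roots {alpha_2, alpha_4, alpha_5, alpha_6, alpha_7, alpha_8} form a chain of 6 nodes with a double edge at one end; the terminal node there is the unique long simple root (C_6), and {alpha_1, alpha_3, alpha_9, alpha_10} form a chain of 4 nodes with a double edge between the middle two (F_4). A semisimple Lie algebra decomposes uniquely as the direct sum of simple ideals, one per connected component of its Dynkin diagram, so g ≅ C_6 ⊕ F_4 (dimension 78 + 52 = 130).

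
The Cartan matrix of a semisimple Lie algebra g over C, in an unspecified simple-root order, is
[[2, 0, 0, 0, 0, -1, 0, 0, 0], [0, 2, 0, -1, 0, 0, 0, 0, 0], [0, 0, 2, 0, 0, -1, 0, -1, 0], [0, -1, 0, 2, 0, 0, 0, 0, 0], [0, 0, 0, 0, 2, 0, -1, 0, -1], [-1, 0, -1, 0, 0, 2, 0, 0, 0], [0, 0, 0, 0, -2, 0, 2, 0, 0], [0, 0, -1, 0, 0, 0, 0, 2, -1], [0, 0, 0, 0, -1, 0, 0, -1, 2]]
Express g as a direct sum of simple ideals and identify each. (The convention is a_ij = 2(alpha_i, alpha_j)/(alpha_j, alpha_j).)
type A_2 ⊕ type C_7

The diagram associated to this matrix has two connected components: the simple roots {alpha_2, alpha_4} form a chain of 2 nodes with single edges (A_2), and {alpha_1, alpha_3, alpha_5, alpha_6, alpha_7, alpha_8, alpha_9} form a chain of 7 nodes with a double edge at one end; the terminal node there is the unique long simple root (C_7). A semisimple Lie algebra decomposes uniquely as the direct sum of simple ideals, one per connected component of its Dynkin diagram, so g ≅ A_2 ⊕ C_7 (dimension 8 + 105 = 113).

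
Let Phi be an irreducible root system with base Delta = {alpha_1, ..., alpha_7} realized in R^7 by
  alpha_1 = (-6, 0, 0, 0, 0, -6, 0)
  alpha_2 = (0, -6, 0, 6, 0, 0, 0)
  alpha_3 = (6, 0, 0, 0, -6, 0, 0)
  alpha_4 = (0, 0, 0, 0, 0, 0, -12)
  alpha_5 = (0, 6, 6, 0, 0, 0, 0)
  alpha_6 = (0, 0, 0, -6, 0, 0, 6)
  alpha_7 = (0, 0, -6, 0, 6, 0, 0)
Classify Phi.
Compute the Cartan integers a_ij = 2(alpha_i, alpha_j)/(alpha_j, alpha_j); the resulting 7x7 Cartan matrix is
[[2, 0, -1, 0, 0, 0, 0], [0, 2, 0, 0, -1, -1, 0], [-1, 0, 2, 0, 0, 0, -1], [0, 0, 0, 2, 0, -2, 0], [0, -1, 0, 0, 2, 0, -1], [0, -1, 0, -1, 0, 2, 0], [0, 0, -1, 0, -1, 0, 2]].
The roots have two lengths (squared-length ratio 2:1); the short ones are alpha_{1,2,3,5,6,7}. The associated Dynkin diagram is a chain of 7 nodes with a double edge at one end; the terminal node there is the unique long simple root (C_7), so the type is C_7 (the algebra sp(14)).

C7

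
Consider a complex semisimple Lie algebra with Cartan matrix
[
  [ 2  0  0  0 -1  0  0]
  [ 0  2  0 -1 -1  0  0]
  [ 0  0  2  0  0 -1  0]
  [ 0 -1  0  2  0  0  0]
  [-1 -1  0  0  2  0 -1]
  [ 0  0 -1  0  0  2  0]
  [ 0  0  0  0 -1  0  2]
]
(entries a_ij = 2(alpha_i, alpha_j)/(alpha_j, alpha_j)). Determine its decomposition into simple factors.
type A_2 ⊕ type D_5

The diagram associated to this matrix has two connected components: the simple roots {alpha_3, alpha_6} form a chain of 2 nodes with single edges (A_2), and {alpha_1, alpha_2, alpha_4, alpha_5, alpha_7} form a chain of 3 nodes with a fork of two nodes at one end (D_5). A semisimple Lie algebra decomposes uniquely as the direct sum of simple ideals, one per connected component of its Dynkin diagram, so g ≅ A_2 ⊕ D_5 (dimension 8 + 45 = 53).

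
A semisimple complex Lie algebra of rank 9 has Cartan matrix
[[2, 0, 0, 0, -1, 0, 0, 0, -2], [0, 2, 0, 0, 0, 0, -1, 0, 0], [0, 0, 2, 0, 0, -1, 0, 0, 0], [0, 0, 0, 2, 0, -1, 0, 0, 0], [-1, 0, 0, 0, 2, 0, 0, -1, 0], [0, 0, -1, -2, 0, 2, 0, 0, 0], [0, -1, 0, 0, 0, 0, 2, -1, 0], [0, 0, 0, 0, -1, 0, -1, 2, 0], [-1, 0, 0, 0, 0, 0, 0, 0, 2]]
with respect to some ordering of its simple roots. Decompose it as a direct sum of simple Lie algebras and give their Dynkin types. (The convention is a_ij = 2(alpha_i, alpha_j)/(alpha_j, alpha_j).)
B_3 ⊕ B_6

The diagram associated to this matrix has two connected components: the simple roots {alpha_3, alpha_4, alpha_6} form a chain of 3 nodes with a double edge at one end; the terminal node there is the unique short simple root (B_3), and {alpha_1, alpha_2, alpha_5, alpha_7, alpha_8, alpha_9} form a chain of 6 nodes with a double edge at one end; the terminal node there is the unique short simple root (B_6). A semisimple Lie algebra decomposes uniquely as the direct sum of simple ideals, one per connected component of its Dynkin diagram, so g ≅ B_3 ⊕ B_6 (dimension 21 + 78 = 99).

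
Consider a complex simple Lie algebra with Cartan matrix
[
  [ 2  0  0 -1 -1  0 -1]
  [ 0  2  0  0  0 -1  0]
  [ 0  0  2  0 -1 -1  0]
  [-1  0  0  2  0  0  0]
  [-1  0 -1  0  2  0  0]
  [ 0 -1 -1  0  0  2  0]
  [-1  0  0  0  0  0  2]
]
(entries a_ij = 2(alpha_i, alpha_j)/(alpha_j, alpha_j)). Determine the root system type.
The matrix has rank 7 with 2's on the diagonal. Reading the off-diagonal entries as Dynkin edges (a single edge where a_ij = a_ji = -1; a double or triple edge where a_ij * a_ji = 2 or 3), the diagram is a chain of 5 nodes with a fork of two nodes at one end (D_7). One simple-root ordering that puts it in standard form is (alpha_2, alpha_6, alpha_3, alpha_5, alpha_1, alpha_4, alpha_7). So the algebra is type D_7, i.e. so(14).

D_7 (so(14))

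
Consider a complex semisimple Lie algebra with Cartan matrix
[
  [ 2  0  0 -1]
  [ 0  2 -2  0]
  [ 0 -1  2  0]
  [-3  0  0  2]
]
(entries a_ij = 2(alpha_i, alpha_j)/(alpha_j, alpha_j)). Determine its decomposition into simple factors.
type B_2 ⊕ type G_2

The diagram associated to this matrix has two connected components: the simple roots {alpha_2, alpha_3} form a chain of 2 nodes with a double edge at one end; the terminal node there is the unique short simple root (B_2), and {alpha_1, alpha_4} form two nodes joined by a triple edge (G_2). A semisimple Lie algebra decomposes uniquely as the direct sum of simple ideals, one per connected component of its Dynkin diagram, so g ≅ B_2 ⊕ G_2 (dimension 10 + 14 = 24).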